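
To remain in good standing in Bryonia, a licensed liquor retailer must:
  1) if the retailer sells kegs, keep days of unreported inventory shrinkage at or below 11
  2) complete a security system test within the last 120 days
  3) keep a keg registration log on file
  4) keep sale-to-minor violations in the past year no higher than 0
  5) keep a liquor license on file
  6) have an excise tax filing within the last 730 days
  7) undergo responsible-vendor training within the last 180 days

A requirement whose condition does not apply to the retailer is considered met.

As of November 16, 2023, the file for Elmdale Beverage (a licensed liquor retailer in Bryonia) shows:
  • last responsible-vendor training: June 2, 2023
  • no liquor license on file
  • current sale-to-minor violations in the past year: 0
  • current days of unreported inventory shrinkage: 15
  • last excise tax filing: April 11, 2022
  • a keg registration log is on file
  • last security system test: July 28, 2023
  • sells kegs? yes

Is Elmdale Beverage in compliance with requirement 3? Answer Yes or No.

3. keg registration log present → met

Yes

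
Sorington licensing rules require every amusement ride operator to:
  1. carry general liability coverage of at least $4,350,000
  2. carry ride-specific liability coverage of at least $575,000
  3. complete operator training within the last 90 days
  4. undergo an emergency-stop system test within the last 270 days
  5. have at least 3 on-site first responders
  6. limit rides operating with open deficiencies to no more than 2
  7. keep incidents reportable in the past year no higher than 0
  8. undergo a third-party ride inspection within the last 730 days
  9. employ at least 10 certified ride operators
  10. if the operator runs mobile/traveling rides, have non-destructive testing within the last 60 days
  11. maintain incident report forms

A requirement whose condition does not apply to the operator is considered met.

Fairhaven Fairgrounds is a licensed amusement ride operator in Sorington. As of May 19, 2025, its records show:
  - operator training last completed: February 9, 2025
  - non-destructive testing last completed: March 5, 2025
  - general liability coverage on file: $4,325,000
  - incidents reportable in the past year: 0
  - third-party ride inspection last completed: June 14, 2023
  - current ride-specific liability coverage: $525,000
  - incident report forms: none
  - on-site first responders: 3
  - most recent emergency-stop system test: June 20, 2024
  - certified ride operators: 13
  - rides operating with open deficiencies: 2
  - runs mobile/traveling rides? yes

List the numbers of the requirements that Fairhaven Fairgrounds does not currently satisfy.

1. general liability coverage $4,325,000 < $4,350,000 → not met
2. ride-specific liability coverage $525,000 < $575,000 → not met
3. operator training 99 days ago vs limit 90 → not met
4. emergency-stop system test 333 days ago vs limit 270 → not met
5. on-site first responders 3 ≥ 3 → met
6. rides operating with open deficiencies 2 ≤ 2 → met
7. incidents reportable in the past year 0 ≤ 0 → met
8. third-party ride inspection 705 days ago vs limit 730 → met
9. certified ride operators 13 ≥ 10 → met
10. condition 'runs mobile/traveling rides' holds; non-destructive testing 75 days ago vs limit 60 → not met
11. incident report forms absent → not met
Not met: 1, 2, 3, 4, 10, 11

1, 2, 3, 4, 10, 11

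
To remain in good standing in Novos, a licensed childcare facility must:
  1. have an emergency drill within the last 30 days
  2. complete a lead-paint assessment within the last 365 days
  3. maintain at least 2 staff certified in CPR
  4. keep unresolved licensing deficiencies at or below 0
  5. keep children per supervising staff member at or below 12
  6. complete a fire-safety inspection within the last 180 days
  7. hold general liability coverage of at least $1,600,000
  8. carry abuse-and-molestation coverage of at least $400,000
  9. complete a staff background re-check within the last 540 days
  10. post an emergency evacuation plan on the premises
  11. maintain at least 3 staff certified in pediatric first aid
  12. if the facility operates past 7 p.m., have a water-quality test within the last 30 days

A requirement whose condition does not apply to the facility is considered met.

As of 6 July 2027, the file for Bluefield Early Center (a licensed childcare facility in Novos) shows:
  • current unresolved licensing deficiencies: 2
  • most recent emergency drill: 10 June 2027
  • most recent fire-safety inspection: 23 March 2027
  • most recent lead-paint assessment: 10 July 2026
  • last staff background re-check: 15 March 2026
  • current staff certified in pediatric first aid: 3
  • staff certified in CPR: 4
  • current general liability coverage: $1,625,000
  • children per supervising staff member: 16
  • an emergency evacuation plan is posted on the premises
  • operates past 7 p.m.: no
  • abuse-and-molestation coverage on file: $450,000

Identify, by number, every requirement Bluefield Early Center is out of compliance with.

4, 5

1. emergency drill 26 days ago vs limit 30 → met
2. lead-paint assessment 361 days ago vs limit 365 → met
3. staff certified in CPR 4 ≥ 2 → met
4. unresolved licensing deficiencies 2 > 0 → not met
5. children per supervising staff member 16 > 12 → not met
6. fire-safety inspection 105 days ago vs limit 180 → met
7. general liability coverage $1,625,000 ≥ $1,600,000 → met
8. abuse-and-molestation coverage $450,000 ≥ $400,000 → met
9. staff background re-check 478 days ago vs limit 540 → met
10. emergency evacuation plan present → met
11. staff certified in pediatric first aid 3 ≥ 3 → met
12. condition 'operates past 7 p.m.' does not hold → requirement n/a → met
Not met: 4, 5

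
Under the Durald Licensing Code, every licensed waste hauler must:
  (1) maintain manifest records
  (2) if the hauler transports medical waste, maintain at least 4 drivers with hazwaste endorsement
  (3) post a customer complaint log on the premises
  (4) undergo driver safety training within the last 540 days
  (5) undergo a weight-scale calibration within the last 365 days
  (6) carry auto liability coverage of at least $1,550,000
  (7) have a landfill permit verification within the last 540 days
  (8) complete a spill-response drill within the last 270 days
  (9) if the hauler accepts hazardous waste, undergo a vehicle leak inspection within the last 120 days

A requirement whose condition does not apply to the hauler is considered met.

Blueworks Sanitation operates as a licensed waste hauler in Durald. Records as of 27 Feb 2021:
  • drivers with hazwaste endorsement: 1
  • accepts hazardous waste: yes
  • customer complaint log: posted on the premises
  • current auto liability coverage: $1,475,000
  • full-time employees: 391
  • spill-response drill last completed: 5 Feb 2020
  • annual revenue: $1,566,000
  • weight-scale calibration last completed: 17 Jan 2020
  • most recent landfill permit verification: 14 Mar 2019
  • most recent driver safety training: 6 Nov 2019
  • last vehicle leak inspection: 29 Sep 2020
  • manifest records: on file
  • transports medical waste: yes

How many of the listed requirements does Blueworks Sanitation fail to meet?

1. manifest records present → met
2. condition 'transports medical waste' holds; drivers with hazwaste endorsement 1 < 4 → not met
3. customer complaint log present → met
4. driver safety training 479 days ago vs limit 540 → met
5. weight-scale calibration 407 days ago vs limit 365 → not met
6. auto liability coverage $1,475,000 < $1,550,000 → not met
7. landfill permit verification 716 days ago vs limit 540 → not met
8. spill-response drill 388 days ago vs limit 270 → not met
9. condition 'accepts hazardous waste' holds; vehicle leak inspection 151 days ago vs limit 120 → not met
Not met: 6 of 9

6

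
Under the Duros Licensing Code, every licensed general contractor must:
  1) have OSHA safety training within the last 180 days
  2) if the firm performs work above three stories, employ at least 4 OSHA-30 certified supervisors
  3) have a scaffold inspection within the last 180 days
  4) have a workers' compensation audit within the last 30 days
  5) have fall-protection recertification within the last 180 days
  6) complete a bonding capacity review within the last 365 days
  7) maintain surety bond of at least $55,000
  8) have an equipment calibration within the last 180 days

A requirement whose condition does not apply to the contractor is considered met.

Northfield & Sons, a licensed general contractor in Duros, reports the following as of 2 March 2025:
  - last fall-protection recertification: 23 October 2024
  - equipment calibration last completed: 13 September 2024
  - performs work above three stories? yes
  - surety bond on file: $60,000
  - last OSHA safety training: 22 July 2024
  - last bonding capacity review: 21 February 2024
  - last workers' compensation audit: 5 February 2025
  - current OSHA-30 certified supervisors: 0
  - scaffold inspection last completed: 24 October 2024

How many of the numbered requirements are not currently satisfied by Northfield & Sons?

1. OSHA safety training 223 days ago vs limit 180 → not met
2. condition 'performs work above three stories' holds; OSHA-30 certified supervisors 0 < 4 → not met
3. scaffold inspection 129 days ago vs limit 180 → met
4. workers' compensation audit 25 days ago vs limit 30 → met
5. fall-protection recertification 130 days ago vs limit 180 → met
6. bonding capacity review 375 days ago vs limit 365 → not met
7. surety bond $60,000 ≥ $55,000 → met
8. equipment calibration 170 days ago vs limit 180 → met
Not met: 3 of 8

3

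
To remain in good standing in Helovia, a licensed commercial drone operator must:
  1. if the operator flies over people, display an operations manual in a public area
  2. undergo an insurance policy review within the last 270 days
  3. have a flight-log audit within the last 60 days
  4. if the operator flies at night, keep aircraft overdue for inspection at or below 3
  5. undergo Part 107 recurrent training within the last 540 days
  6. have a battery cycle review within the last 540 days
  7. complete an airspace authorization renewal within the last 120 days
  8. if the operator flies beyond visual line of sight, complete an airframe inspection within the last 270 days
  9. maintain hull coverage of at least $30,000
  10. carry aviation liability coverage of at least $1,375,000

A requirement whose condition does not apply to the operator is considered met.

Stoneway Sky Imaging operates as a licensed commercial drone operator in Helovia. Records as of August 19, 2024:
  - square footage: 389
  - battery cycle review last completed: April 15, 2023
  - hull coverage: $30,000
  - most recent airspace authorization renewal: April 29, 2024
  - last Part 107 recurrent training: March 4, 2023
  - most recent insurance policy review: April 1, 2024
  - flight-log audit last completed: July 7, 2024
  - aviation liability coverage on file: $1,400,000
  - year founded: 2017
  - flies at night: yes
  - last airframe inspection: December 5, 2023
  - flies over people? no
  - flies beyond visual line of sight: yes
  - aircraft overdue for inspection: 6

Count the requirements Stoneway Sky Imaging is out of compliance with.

1. condition 'flies over people' does not hold → requirement n/a → met
2. insurance policy review 140 days ago vs limit 270 → met
3. flight-log audit 43 days ago vs limit 60 → met
4. condition 'flies at night' holds; aircraft overdue for inspection 6 > 3 → not met
5. Part 107 recurrent training 534 days ago vs limit 540 → met
6. battery cycle review 492 days ago vs limit 540 → met
7. airspace authorization renewal 112 days ago vs limit 120 → met
8. condition 'flies beyond visual line of sight' holds; airframe inspection 258 days ago vs limit 270 → met
9. hull coverage $30,000 ≥ $30,000 → met
10. aviation liability coverage $1,400,000 ≥ $1,375,000 → met
Not met: 1 of 10

1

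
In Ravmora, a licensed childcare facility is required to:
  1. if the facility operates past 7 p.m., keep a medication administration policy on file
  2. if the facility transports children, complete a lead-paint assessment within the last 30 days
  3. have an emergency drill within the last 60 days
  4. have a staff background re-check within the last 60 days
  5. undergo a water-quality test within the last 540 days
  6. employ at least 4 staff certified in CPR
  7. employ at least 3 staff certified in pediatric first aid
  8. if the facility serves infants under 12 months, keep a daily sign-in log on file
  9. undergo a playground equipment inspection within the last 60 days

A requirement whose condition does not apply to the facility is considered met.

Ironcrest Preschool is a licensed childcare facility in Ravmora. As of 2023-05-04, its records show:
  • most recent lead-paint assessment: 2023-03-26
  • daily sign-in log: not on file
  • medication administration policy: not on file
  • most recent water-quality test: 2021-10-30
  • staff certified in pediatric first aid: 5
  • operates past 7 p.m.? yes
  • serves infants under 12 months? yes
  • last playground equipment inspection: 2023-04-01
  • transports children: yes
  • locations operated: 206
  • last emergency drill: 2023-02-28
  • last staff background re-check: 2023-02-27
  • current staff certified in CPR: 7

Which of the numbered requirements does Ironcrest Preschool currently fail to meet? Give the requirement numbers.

1, 2, 3, 4, 5, 8

1. condition 'operates past 7 p.m.' holds; medication administration policy absent → not met
2. condition 'transports children' holds; lead-paint assessment 39 days ago vs limit 30 → not met
3. emergency drill 65 days ago vs limit 60 → not met
4. staff background re-check 66 days ago vs limit 60 → not met
5. water-quality test 551 days ago vs limit 540 → not met
6. staff certified in CPR 7 ≥ 4 → met
7. staff certified in pediatric first aid 5 ≥ 3 → met
8. condition 'serves infants under 12 months' holds; daily sign-in log absent → not met
9. playground equipment inspection 33 days ago vs limit 60 → met
Not met: 1, 2, 3, 4, 5, 8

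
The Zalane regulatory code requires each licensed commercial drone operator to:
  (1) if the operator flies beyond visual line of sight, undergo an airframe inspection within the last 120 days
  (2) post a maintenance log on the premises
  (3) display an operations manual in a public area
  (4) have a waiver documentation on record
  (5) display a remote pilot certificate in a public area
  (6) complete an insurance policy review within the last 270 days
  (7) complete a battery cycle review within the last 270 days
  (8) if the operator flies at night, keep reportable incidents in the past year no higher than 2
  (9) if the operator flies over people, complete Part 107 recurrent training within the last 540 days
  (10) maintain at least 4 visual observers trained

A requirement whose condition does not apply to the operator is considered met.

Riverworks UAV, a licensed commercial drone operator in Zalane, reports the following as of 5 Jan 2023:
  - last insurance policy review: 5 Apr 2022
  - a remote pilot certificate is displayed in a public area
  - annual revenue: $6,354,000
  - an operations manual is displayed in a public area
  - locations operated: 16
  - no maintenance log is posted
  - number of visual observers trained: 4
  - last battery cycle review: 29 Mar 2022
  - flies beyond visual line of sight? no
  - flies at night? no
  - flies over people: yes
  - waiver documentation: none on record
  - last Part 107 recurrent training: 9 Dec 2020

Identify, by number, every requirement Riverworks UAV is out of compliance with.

2, 4, 6, 7, 9

1. condition 'flies beyond visual line of sight' does not hold → requirement n/a → met
2. maintenance log absent → not met
3. operations manual present → met
4. waiver documentation absent → not met
5. remote pilot certificate present → met
6. insurance policy review 275 days ago vs limit 270 → not met
7. battery cycle review 282 days ago vs limit 270 → not met
8. condition 'flies at night' does not hold → requirement n/a → met
9. condition 'flies over people' holds; Part 107 recurrent training 757 days ago vs limit 540 → not met
10. visual observers trained 4 ≥ 4 → met
Not met: 2, 4, 6, 7, 9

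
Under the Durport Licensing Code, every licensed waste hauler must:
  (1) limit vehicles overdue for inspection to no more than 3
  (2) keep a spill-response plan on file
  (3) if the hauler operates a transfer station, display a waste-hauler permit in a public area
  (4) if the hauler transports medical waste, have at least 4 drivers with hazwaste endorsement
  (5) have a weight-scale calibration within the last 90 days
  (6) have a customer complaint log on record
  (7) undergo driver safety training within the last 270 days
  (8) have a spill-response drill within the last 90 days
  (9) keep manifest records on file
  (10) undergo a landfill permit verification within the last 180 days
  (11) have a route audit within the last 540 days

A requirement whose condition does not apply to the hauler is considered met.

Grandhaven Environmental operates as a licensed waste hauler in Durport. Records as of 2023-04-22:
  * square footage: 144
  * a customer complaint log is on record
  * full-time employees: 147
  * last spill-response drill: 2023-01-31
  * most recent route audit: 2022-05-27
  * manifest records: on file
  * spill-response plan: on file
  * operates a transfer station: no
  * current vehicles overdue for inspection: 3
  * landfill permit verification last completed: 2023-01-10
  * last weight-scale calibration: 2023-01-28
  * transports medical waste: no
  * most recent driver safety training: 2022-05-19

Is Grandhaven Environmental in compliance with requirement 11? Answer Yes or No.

Yes

11. route audit 330 days ago vs limit 540 → met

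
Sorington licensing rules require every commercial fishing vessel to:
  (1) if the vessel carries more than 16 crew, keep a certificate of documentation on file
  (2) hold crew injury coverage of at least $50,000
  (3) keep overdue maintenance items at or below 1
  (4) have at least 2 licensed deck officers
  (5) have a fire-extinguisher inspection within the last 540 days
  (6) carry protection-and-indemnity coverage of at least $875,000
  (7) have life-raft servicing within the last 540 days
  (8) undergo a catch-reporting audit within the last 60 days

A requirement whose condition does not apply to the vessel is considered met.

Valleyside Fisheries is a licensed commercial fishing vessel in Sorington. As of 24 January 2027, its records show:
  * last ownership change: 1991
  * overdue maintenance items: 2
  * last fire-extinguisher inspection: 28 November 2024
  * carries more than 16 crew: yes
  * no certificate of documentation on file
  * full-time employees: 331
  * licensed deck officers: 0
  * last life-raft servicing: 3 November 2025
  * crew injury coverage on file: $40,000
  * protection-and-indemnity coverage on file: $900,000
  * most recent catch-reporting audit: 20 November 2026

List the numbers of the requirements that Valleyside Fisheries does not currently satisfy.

1. condition 'carries more than 16 crew' holds; certificate of documentation absent → not met
2. crew injury coverage $40,000 < $50,000 → not met
3. overdue maintenance items 2 > 1 → not met
4. licensed deck officers 0 < 2 → not met
5. fire-extinguisher inspection 787 days ago vs limit 540 → not met
6. protection-and-indemnity coverage $900,000 ≥ $875,000 → met
7. life-raft servicing 447 days ago vs limit 540 → met
8. catch-reporting audit 65 days ago vs limit 60 → not met
Not met: 1, 2, 3, 4, 5, 8

1, 2, 3, 4, 5, 8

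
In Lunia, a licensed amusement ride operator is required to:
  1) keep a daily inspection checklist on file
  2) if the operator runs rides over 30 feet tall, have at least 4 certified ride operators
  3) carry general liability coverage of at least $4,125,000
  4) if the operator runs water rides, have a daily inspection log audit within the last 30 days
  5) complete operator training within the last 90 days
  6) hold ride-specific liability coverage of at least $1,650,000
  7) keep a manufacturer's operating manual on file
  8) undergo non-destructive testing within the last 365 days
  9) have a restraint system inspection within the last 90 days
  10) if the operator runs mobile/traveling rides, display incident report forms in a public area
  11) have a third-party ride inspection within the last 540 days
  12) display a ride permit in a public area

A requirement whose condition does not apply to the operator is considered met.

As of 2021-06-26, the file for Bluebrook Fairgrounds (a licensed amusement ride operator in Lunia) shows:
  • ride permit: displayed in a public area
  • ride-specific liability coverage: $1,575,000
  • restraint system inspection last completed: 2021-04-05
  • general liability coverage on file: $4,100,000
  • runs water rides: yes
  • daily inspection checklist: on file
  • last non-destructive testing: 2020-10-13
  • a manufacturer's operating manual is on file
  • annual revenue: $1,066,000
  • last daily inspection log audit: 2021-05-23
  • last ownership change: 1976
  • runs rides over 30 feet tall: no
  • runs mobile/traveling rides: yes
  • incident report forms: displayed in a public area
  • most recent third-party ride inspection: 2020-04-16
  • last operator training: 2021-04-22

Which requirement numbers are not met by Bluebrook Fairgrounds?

3, 4, 6

1. daily inspection checklist present → met
2. condition 'runs rides over 30 feet tall' does not hold → requirement n/a → met
3. general liability coverage $4,100,000 < $4,125,000 → not met
4. condition 'runs water rides' holds; daily inspection log audit 34 days ago vs limit 30 → not met
5. operator training 65 days ago vs limit 90 → met
6. ride-specific liability coverage $1,575,000 < $1,650,000 → not met
7. manufacturer's operating manual present → met
8. non-destructive testing 256 days ago vs limit 365 → met
9. restraint system inspection 82 days ago vs limit 90 → met
10. condition 'runs mobile/traveling rides' holds; incident report forms present → met
11. third-party ride inspection 436 days ago vs limit 540 → met
12. ride permit present → met
Not met: 3, 4, 6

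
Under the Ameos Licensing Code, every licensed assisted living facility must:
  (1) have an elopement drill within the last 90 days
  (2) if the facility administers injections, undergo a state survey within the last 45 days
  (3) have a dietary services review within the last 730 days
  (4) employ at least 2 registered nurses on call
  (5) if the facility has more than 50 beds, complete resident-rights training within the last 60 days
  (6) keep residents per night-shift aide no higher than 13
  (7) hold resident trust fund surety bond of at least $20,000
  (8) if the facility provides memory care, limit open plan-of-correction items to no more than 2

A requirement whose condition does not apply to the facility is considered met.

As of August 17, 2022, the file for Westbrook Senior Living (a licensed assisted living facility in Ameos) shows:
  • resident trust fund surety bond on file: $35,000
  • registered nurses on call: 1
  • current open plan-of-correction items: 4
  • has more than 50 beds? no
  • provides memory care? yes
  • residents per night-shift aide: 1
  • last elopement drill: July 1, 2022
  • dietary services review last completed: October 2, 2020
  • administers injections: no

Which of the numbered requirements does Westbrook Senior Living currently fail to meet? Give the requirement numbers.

4, 8

1. elopement drill 47 days ago vs limit 90 → met
2. condition 'administers injections' does not hold → requirement n/a → met
3. dietary services review 684 days ago vs limit 730 → met
4. registered nurses on call 1 < 2 → not met
5. condition 'has more than 50 beds' does not hold → requirement n/a → met
6. residents per night-shift aide 1 ≤ 13 → met
7. resident trust fund surety bond $35,000 ≥ $20,000 → met
8. condition 'provides memory care' holds; open plan-of-correction items 4 > 2 → not met
Not met: 4, 8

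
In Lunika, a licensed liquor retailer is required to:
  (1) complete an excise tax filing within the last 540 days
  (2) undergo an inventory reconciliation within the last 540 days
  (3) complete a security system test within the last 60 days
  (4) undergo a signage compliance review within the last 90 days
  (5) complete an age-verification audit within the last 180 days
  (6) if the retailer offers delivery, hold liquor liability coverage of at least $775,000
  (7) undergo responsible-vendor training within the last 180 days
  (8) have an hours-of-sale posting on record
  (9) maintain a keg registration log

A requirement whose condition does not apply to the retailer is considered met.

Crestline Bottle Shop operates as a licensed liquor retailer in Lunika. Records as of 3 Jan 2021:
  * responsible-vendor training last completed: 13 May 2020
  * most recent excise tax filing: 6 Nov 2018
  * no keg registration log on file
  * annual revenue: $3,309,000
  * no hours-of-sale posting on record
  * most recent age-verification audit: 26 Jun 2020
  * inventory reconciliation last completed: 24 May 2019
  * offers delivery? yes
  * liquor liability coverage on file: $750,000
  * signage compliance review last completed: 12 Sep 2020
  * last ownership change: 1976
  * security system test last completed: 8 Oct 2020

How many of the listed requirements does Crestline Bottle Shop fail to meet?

1. excise tax filing 789 days ago vs limit 540 → not met
2. inventory reconciliation 590 days ago vs limit 540 → not met
3. security system test 87 days ago vs limit 60 → not met
4. signage compliance review 113 days ago vs limit 90 → not met
5. age-verification audit 191 days ago vs limit 180 → not met
6. condition 'offers delivery' holds; liquor liability coverage $750,000 < $775,000 → not met
7. responsible-vendor training 235 days ago vs limit 180 → not met
8. hours-of-sale posting absent → not met
9. keg registration log absent → not met
Not met: 9 of 9

9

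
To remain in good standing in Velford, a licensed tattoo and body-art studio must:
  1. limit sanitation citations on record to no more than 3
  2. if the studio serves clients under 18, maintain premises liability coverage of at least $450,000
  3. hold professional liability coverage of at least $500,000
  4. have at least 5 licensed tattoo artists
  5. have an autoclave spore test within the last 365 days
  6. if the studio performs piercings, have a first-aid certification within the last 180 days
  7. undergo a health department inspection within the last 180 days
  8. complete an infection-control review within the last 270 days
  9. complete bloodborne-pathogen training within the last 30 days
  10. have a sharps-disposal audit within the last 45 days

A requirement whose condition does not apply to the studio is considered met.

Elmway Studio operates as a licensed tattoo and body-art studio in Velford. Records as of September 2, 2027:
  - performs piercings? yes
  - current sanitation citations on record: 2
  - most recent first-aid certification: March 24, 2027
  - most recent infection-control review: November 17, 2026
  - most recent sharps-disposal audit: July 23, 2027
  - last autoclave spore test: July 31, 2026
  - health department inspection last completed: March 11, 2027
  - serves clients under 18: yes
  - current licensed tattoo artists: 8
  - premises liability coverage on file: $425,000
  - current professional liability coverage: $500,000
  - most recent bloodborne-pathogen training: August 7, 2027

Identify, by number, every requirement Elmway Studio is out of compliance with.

2, 5, 8

1. sanitation citations on record 2 ≤ 3 → met
2. condition 'serves clients under 18' holds; premises liability coverage $425,000 < $450,000 → not met
3. professional liability coverage $500,000 ≥ $500,000 → met
4. licensed tattoo artists 8 ≥ 5 → met
5. autoclave spore test 398 days ago vs limit 365 → not met
6. condition 'performs piercings' holds; first-aid certification 162 days ago vs limit 180 → met
7. health department inspection 175 days ago vs limit 180 → met
8. infection-control review 289 days ago vs limit 270 → not met
9. bloodborne-pathogen training 26 days ago vs limit 30 → met
10. sharps-disposal audit 41 days ago vs limit 45 → met
Not met: 2, 5, 8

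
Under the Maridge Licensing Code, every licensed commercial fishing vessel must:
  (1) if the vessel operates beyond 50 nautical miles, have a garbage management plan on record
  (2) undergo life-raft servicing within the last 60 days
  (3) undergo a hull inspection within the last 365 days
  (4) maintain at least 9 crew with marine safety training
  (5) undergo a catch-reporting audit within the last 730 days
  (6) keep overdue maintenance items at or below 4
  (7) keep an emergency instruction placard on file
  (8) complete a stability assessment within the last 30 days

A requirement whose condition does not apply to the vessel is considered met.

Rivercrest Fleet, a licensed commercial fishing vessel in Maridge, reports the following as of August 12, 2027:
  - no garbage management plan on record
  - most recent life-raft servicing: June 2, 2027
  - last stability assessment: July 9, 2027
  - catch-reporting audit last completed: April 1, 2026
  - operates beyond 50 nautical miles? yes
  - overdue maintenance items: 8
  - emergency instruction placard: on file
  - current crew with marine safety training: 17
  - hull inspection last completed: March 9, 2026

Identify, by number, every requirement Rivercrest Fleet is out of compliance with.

1. condition 'operates beyond 50 nautical miles' holds; garbage management plan absent → not met
2. life-raft servicing 71 days ago vs limit 60 → not met
3. hull inspection 521 days ago vs limit 365 → not met
4. crew with marine safety training 17 ≥ 9 → met
5. catch-reporting audit 498 days ago vs limit 730 → met
6. overdue maintenance items 8 > 4 → not met
7. emergency instruction placard present → met
8. stability assessment 34 days ago vs limit 30 → not met
Not met: 1, 2, 3, 6, 8

1, 2, 3, 6, 8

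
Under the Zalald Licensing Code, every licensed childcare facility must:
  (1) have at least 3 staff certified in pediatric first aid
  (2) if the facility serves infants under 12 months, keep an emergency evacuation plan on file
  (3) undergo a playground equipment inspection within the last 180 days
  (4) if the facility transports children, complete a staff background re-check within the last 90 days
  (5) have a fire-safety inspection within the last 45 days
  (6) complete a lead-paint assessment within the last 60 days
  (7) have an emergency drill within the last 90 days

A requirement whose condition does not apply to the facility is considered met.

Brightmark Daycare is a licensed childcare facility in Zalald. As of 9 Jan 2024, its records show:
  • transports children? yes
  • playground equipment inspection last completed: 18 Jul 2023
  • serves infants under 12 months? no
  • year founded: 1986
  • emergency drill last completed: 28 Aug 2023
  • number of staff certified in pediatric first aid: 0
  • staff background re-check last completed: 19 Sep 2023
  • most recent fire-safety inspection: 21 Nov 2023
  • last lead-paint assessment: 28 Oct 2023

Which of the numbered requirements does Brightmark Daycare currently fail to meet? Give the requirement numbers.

1. staff certified in pediatric first aid 0 < 3 → not met
2. condition 'serves infants under 12 months' does not hold → requirement n/a → met
3. playground equipment inspection 175 days ago vs limit 180 → met
4. condition 'transports children' holds; staff background re-check 112 days ago vs limit 90 → not met
5. fire-safety inspection 49 days ago vs limit 45 → not met
6. lead-paint assessment 73 days ago vs limit 60 → not met
7. emergency drill 134 days ago vs limit 90 → not met
Not met: 1, 4, 5, 6, 7

1, 4, 5, 6, 7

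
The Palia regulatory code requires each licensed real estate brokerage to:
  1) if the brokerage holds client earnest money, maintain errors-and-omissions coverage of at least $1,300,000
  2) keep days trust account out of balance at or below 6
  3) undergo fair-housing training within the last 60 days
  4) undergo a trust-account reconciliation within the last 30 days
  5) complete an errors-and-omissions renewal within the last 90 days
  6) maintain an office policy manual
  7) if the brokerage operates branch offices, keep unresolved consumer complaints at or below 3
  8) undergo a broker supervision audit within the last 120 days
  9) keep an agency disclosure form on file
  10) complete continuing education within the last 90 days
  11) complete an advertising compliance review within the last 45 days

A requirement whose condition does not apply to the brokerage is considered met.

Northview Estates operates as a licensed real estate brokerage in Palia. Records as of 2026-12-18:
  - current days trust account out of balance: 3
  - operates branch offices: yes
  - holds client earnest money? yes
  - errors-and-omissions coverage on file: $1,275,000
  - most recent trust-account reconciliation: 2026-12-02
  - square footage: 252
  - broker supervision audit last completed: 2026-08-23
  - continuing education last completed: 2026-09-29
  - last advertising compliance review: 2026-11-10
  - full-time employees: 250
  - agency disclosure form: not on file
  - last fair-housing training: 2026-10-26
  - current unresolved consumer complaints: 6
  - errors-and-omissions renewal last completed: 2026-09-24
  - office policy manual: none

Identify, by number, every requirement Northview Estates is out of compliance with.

1. condition 'holds client earnest money' holds; errors-and-omissions coverage $1,275,000 < $1,300,000 → not met
2. days trust account out of balance 3 ≤ 6 → met
3. fair-housing training 53 days ago vs limit 60 → met
4. trust-account reconciliation 16 days ago vs limit 30 → met
5. errors-and-omissions renewal 85 days ago vs limit 90 → met
6. office policy manual absent → not met
7. condition 'operates branch offices' holds; unresolved consumer complaints 6 > 3 → not met
8. broker supervision audit 117 days ago vs limit 120 → met
9. agency disclosure form absent → not met
10. continuing education 80 days ago vs limit 90 → met
11. advertising compliance review 38 days ago vs limit 45 → met
Not met: 1, 6, 7, 9

1, 6, 7, 9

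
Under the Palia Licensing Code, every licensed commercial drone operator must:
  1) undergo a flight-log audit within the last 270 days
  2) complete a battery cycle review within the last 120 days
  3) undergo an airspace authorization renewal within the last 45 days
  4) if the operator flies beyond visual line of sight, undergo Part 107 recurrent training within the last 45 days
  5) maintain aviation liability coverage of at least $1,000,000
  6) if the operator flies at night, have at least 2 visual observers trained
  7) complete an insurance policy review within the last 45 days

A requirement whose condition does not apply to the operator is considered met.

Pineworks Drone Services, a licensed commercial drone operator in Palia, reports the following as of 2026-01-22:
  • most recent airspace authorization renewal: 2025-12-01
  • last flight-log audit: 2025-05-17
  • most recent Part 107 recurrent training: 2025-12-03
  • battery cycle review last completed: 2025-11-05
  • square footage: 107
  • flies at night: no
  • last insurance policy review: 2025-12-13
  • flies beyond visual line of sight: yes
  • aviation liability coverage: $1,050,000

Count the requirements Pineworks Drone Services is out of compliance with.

2

1. flight-log audit 250 days ago vs limit 270 → met
2. battery cycle review 78 days ago vs limit 120 → met
3. airspace authorization renewal 52 days ago vs limit 45 → not met
4. condition 'flies beyond visual line of sight' holds; Part 107 recurrent training 50 days ago vs limit 45 → not met
5. aviation liability coverage $1,050,000 ≥ $1,000,000 → met
6. condition 'flies at night' does not hold → requirement n/a → met
7. insurance policy review 40 days ago vs limit 45 → met
Not met: 2 of 7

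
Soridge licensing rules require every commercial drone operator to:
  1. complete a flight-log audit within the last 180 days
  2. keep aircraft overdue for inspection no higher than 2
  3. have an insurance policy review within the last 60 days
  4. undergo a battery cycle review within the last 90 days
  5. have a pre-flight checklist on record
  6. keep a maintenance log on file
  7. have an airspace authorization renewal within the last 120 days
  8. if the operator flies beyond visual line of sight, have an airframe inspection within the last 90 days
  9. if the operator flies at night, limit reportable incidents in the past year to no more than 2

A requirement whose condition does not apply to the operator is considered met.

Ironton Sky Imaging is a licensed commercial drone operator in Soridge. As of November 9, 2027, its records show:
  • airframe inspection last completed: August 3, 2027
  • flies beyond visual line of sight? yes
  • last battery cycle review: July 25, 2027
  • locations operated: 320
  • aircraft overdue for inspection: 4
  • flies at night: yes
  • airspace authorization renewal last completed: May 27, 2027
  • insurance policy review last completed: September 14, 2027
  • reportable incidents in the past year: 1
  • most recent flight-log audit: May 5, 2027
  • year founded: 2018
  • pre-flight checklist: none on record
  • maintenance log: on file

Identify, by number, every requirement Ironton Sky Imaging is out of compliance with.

1. flight-log audit 188 days ago vs limit 180 → not met
2. aircraft overdue for inspection 4 > 2 → not met
3. insurance policy review 56 days ago vs limit 60 → met
4. battery cycle review 107 days ago vs limit 90 → not met
5. pre-flight checklist absent → not met
6. maintenance log present → met
7. airspace authorization renewal 166 days ago vs limit 120 → not met
8. condition 'flies beyond visual line of sight' holds; airframe inspection 98 days ago vs limit 90 → not met
9. condition 'flies at night' holds; reportable incidents in the past year 1 ≤ 2 → met
Not met: 1, 2, 4, 5, 7, 8

1, 2, 4, 5, 7, 8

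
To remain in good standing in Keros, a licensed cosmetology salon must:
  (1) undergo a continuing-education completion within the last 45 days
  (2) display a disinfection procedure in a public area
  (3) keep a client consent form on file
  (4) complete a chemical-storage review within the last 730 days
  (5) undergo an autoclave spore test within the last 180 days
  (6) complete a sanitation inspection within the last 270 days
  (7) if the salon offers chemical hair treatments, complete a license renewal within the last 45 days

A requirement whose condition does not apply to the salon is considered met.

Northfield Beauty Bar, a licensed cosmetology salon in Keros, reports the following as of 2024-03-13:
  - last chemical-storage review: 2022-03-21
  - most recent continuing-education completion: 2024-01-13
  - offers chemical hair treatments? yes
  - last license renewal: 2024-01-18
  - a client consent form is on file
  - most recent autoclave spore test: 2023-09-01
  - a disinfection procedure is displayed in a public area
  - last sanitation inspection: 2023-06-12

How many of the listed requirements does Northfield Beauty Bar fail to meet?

1. continuing-education completion 60 days ago vs limit 45 → not met
2. disinfection procedure present → met
3. client consent form present → met
4. chemical-storage review 723 days ago vs limit 730 → met
5. autoclave spore test 194 days ago vs limit 180 → not met
6. sanitation inspection 275 days ago vs limit 270 → not met
7. condition 'offers chemical hair treatments' holds; license renewal 55 days ago vs limit 45 → not met
Not met: 4 of 7

4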